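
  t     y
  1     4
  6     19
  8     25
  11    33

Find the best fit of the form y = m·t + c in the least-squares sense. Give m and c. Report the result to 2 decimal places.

Compute the Gram sums: Σt·t = 222, Σt = 26, Σ1 = 4.
Moment sums: Σt·y = 681, Σy = 81.
So MᵀM·[m, c]ᵀ = Mᵀy: [[222, 26]; [26, 4]]·[m, c]ᵀ = [681, 81]ᵀ.
Eliminating c: 4·(row 1) − 26·(row 2) gives 212·m = 4·681 − 26·81 = 618, so m = 309/106.
Then c = (81 − 26·(309/106))/4 = 69/53.

m = 2.92, c = 1.30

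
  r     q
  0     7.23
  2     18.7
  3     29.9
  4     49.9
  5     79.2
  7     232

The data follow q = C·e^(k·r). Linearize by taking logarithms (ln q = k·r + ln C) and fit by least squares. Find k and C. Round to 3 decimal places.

k = 0.494, C = 6.991

Taking logs, ln q = k·r + ln C, so regress ln q on r.
XᵀX = [[103.0000, 21.0000]; [21.0000, 6]], rhs = [91.6777, 22.0334]ᵀ  (here Σr = 21.0000, Σ(r)² = 103.0000, Σln q = 22.0334, Σr·ln q = 91.6777).
Slope k = (n·Σr·ln q − Σr·Σln q)/(n·Σ(r)² − (Σr)²) = (6·91.6777 − 21.0000·22.0334)/177.0000 = 0.49359; ln C = (Σln q − k·Σr)/n = 1.94465, so C = exp(1.94465) = 6.99118.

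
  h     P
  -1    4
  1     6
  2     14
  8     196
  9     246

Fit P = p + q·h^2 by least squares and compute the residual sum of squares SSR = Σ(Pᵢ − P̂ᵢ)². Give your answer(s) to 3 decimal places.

Compute the Gram sums: Σ1 = 5, Σh^2 = 151, Σh^2·h^2 = 10675.
Right-hand side: ΣP = 466, Σh^2·P = 32536.
AᵀA·[p, q]ᵀ = AᵀP becomes [[5, 151]; [151, 10675]]·[p, q]ᵀ = [466, 32536]ᵀ.
Eliminating q: 10675·(row 1) − 151·(row 2) gives 30574·p = 10675·466 − 151·32536 = 61614, so p = 30807/15287.
Then q = (32536 − 151·(30807/15287))/10675 = 46157/15287.
Residuals: -15816/15287, 14758/15287, -1417/15287, 11397/15287, -8922/15287; SSR = 44446/15287.

SSR = 2.907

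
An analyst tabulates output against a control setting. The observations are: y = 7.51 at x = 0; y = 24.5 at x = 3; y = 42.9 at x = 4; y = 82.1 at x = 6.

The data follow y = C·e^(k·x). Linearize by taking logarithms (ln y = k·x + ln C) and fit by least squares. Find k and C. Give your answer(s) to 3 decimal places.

Let Y = ln y. Fitting Y = k·x + ln C by least squares:
Sums: Σx = 13.0000, Σ(x)² = 61.0000, Σln y = 13.3817, Σx·ln y = 51.0791.
Normal system: [[61.0000, 13.0000]; [13.0000, 4]]·[k, ln C]ᵀ = [51.0791, 13.3817]ᵀ.
Δ = 61.0000·4 − (13.0000)² = 75.0000; k = (51.0791·4 − 13.0000·13.3817)/75.0000 = 0.40472, ln C = (61.0000·13.3817 − 13.0000·51.0791)/75.0000 = 2.03008, so C = exp(2.03008) = 7.61470.

k = 0.405, C = 7.615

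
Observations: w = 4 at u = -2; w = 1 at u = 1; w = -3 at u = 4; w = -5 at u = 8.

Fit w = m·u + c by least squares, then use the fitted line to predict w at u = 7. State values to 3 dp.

ŵ = -4.689

The normal equations are: 85·m + 11·c = -59;  11·m + 4·c = -3.
Δ = 85·4 − 11² = 219.
m = ((-59)·4 − 11·(-3))/219 = -203/219; c = (85·(-3) − 11·(-59))/219 = 394/219.
At u = 7: ŵ = (-203/219)·(7) + (394/219)·(1) = -1027/219.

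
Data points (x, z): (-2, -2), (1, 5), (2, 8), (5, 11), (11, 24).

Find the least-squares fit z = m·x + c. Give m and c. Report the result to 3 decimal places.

With design matrix M, MᵀM = [[155, 17]; [17, 5]] and Mᵀz = [344, 46]ᵀ.
det = 155·5 − 17² = 486.
m = (344·5 − 17·46)/486 = 469/243; c = (155·46 − 17·344)/486 = 641/243.

m = 1.930, c = 2.638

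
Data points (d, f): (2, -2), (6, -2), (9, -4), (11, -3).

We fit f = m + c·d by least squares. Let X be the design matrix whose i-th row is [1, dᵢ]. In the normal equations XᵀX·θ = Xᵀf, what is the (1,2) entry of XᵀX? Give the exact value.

28

Row 1 ↔ basis 1, column 2 ↔ basis d, so (XᵀX)_{1,2} = Σᵢ d = (1)·(2) + (1)·(6) + (1)·(9) + (1)·(11) = 28.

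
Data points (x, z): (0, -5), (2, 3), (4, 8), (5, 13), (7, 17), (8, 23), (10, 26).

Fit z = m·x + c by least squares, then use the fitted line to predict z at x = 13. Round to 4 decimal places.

ẑ = 36.8235

From the data, Σx·x = 258, Σx = 36, Σ1 = 7.
Moment sums: Σx·z = 666, Σz = 85.
MᵀM·[m, c]ᵀ = Mᵀz becomes [[258, 36]; [36, 7]]·[m, c]ᵀ = [666, 85]ᵀ.
det = 258·7 − 36² = 510.
m = (666·7 − 36·85)/510 = 267/85; c = (258·85 − 36·666)/510 = -341/85.
At x = 13: ẑ = (267/85)·(13) + (-341/85)·(1) = 626/17.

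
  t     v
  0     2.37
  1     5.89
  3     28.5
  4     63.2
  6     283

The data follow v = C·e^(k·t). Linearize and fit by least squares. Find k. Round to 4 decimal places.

Let Y = ln v. Fitting Y = k·t + ln C by least squares:
Σt = 14.0000, Σ(t)² = 62.0000, Σln v = 15.7778, Σt·ln v = 62.2809.
Normal system: [[62.0000, 14.0000]; [14.0000, 5]]·[k, ln C]ᵀ = [62.2809, 15.7778]ᵀ.
Slope k = (n·Σt·ln v − Σt·Σln v)/(n·Σ(t)² − (Σt)²) = (5·62.2809 − 14.0000·15.7778)/114.0000 = 0.79399; ln C = (Σln v − k·Σt)/n = 0.93238.

k = 0.7940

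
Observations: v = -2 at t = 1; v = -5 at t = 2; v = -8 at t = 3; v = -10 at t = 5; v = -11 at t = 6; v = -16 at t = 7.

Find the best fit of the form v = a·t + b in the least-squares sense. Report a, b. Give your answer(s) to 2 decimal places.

With design matrix M, MᵀM = [[124, 24]; [24, 6]] and Mᵀv = [-264, -52]ᵀ.
det = 124·6 − 24² = 168.
a = ((-264)·6 − 24·(-52))/168 = -2; b = (124·(-52) − 24·(-264))/168 = -2/3.

a = -2.00, b = -0.67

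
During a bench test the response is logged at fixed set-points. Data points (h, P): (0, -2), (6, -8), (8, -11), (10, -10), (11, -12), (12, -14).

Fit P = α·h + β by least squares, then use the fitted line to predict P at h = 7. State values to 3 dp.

The normal system AᵀA·[α, β]ᵀ = AᵀP is [[465, 47]; [47, 6]]·[α, β]ᵀ = [-536, -57]ᵀ.
Δ = 465·6 − 47² = 581.
α = ((-536)·6 − 47·(-57))/581 = -537/581; β = (465·(-57) − 47·(-536))/581 = -1313/581.
At h = 7: P̂ = (-537/581)·(7) + (-1313/581)·(1) = -5072/581.

P̂ = -8.730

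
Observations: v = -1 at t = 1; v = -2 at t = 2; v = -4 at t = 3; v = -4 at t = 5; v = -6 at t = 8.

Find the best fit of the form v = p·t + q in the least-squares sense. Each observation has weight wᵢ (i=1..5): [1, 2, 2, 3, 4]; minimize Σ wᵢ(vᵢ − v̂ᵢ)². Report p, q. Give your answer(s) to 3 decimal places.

p = -0.620, q = -1.086

Setting ∂/∂p … = 0 gives: 358·p + 58·q = -285;  58·p + 12·q = -49.
(Σwᵢ·t·t = 358, Σwᵢ·t = 58, Σwᵢ·1 = 12, Σwᵢ·t·v = -285, Σwᵢ·v = -49.)
Determinant 358·12 − 58² = 932.
p = ((-285)·12 − 58·(-49))/932 = -289/466; q = (358·(-49) − 58·(-285))/932 = -253/233.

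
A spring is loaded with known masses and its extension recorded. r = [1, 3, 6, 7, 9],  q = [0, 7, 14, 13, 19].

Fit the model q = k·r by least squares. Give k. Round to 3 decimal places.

k = 2.085

The normal equations are: 176·k = 367.
(Σr·r = 176, Σr·q = 367.)
Hence k = 367 / 176 ≈ 2.08523.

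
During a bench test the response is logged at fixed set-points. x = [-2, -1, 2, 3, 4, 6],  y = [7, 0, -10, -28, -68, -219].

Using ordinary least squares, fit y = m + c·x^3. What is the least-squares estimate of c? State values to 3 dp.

c = -1.009

With design matrix A, AᵀA = [[6, 306]; [306, 51610]] and Aᵀy = [-318, -52548]ᵀ.
Eliminating c: 51610·(row 1) − 306·(row 2) gives 216024·m = 51610·(-318) − 306·(-52548) = -332292, so m = -27691/18002.
Then c = ((-52548) − 306·(-27691/18002))/51610 = -18165/18002.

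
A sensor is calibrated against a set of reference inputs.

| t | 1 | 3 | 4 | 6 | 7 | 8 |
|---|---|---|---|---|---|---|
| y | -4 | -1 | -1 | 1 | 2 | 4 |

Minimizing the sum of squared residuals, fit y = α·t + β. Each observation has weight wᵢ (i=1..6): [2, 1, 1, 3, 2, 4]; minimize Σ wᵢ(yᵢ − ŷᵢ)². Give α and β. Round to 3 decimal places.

Setting ∂/∂α … = 0 gives: 489·α + 73·β = 159;  73·α + 13·β = 13.
det = 489·13 − 73² = 1028.
α = (159·13 − 73·13)/1028 = 559/514; β = (489·13 − 73·159)/1028 = -2625/514.

α = 1.088, β = -5.107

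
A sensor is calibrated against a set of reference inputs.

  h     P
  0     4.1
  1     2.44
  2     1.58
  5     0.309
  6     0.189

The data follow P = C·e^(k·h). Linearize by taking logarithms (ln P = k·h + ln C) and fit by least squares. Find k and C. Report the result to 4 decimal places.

k = -0.5163, C = 4.1774

With ln Pᵢ as the transformed response and hᵢ as the regressor:
AᵀA = [[66.0000, 14.0000]; [14.0000, 5]], rhs = [-14.0613, -0.0800]ᵀ  (here Σh = 14.0000, Σ(h)² = 66.0000, Σln P = -0.0800, Σh·ln P = -14.0613).
Solving (det = 134.0000): k = -0.51631, ln C = 1.42968, so C = exp(1.42968) = 4.17736.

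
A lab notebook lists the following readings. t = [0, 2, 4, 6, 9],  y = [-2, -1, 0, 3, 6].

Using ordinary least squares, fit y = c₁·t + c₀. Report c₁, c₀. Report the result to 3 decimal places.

From the data, Σt·t = 137, Σt = 21, Σ1 = 5.
And Σt·y = 70, Σy = 6.
XᵀX·[c₁, c₀]ᵀ = Xᵀy becomes [[137, 21]; [21, 5]]·[c₁, c₀]ᵀ = [70, 6]ᵀ.
Eliminating c₀: 5·(row 1) − 21·(row 2) gives 244·c₁ = 5·70 − 21·6 = 224, so c₁ = 56/61.
Then c₀ = (6 − 21·(56/61))/5 = -162/61.

c₁ = 0.918, c₀ = -2.656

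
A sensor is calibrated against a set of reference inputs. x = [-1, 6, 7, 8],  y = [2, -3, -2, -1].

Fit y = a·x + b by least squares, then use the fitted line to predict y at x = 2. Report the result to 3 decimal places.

ŷ = 0.320

From the data, Σx·x = 150, Σx = 20, Σ1 = 4.
And Σx·y = -42, Σy = -4.
So AᵀA·[a, b]ᵀ = Aᵀy: [[150, 20]; [20, 4]]·[a, b]ᵀ = [-42, -4]ᵀ.
Eliminating b: 4·(row 1) − 20·(row 2) gives 200·a = 4·(-42) − 20·(-4) = -88, so a = -11/25.
Then b = ((-4) − 20·(-11/25))/4 = 6/5.
At x = 2: ŷ = (-11/25)·(2) + (6/5)·(1) = 8/25.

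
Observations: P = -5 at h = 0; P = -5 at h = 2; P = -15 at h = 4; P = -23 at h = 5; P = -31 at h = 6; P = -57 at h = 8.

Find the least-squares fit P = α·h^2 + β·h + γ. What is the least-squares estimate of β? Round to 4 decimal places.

Compute the Gram sums: Σh^2·h^2 = 6289, Σh^2·h = 925, Σh^2 = 145, Σh·h = 145, Σh = 25, Σ1 = 6.
Moment sums: Σh^2·P = -5599, Σh·P = -827, ΣP = -136.
So AᵀA·[α, β, γ]ᵀ = AᵀP: [[6289, 925, 145]; [925, 145, 25]; [145, 25, 6]]·[α, β, γ]ᵀ = [-5599, -827, -136]ᵀ.
Inverting the 3×3 Gram matrix, [α, β, γ]ᵀ = [-467/462, 47/30, -367/77]ᵀ.

β = 1.5667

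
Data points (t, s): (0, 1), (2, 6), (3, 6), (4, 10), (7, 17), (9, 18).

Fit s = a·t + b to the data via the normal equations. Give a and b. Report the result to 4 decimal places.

a = 1.9939, b = 1.3587

Normal-equation sums: Σt·t = 159, Σt = 25, Σ1 = 6.
Moment sums: Σt·s = 351, Σs = 58.
det = 159·6 − 25² = 329.
a = (351·6 − 25·58)/329 = 656/329; b = (159·58 − 25·351)/329 = 447/329.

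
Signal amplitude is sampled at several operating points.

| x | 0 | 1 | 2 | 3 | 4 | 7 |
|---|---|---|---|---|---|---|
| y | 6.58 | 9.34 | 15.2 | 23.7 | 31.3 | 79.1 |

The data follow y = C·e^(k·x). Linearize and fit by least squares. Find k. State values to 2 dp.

k = 0.36

With ln yᵢ as the transformed response and xᵢ as the regressor:
Sums: Σx = 17.0000, Σ(x)² = 79.0000, Σln y = 17.8194, Σx·ln y = 61.5428.
Normal system: [[79.0000, 17.0000]; [17.0000, 6]]·[k, ln C]ᵀ = [61.5428, 17.8194]ᵀ.
Solving (det = 185.0000): k = 0.35852, ln C = 1.95410.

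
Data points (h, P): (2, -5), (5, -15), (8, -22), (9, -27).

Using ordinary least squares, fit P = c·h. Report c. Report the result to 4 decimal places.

c = -2.8966

Compute the Gram sums: Σh·h = 174.
Moment sums: Σh·P = -504.
XᵀX·[c]ᵀ = XᵀP becomes [[174]]·[c]ᵀ = [-504]ᵀ.
c = (-504)/174 = -2.89655.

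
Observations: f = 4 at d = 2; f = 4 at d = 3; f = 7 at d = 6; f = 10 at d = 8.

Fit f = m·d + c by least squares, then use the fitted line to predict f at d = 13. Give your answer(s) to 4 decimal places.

f̂ = 14.6813

From the data, Σd·d = 113, Σd = 19, Σ1 = 4.
And Σd·f = 142, Σf = 25.
Normal equations: [[113, 19]; [19, 4]]·[m, c]ᵀ = [142, 25]ᵀ.
Δ = 113·4 − 19² = 91.
m = (142·4 − 19·25)/91 = 93/91; c = (113·25 − 19·142)/91 = 127/91.
At d = 13: f̂ = (93/91)·(13) + (127/91)·(1) = 1336/91.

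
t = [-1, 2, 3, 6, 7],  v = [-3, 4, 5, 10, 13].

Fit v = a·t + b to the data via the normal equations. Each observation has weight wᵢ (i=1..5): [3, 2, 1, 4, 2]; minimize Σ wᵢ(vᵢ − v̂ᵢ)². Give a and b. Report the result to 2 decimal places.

a = 1.89, b = -0.77

The normal equations are: 262·a + 42·b = 462;  42·a + 12·b = 70.
(Σwᵢ·t·t = 262, Σwᵢ·t = 42, Σwᵢ·1 = 12, Σwᵢ·t·v = 462, Σwᵢ·v = 70.)
Eliminating b: 12·(row 1) − 42·(row 2) gives 1380·a = 12·462 − 42·70 = 2604, so a = 217/115.
Then b = (70 − 42·(217/115))/12 = -266/345.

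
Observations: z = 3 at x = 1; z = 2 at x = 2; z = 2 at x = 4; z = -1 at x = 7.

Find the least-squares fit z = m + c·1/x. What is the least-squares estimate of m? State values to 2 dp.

Compute the Gram sums: Σ1 = 4, Σ1/x = 53/28, Σ1/x·1/x = 1045/784.
Moment sums: Σz = 6, Σ1/x·z = 61/14.
So AᵀA·[m, c]ᵀ = Aᵀz: [[4, 53/28]; [53/28, 1045/784]]·[m, c]ᵀ = [6, 61/14]ᵀ.
Eliminating c: (1045/784)·(row 1) − (53/28)·(row 2) gives (1371/784)·m = (1045/784)·6 − (53/28)·(61/14) = -1/4, so m = -196/1371.
Then c = ((61/14) − (53/28)·(-196/1371))/(1045/784) = 4760/1371.

m = -0.14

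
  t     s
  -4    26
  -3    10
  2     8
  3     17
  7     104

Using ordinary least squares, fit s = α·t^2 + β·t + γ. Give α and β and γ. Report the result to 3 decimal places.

α = 2.047, β = 1.055, γ = -3.679

Compute the Gram sums: Σt^2·t^2 = 2835, Σt^2·t = 287, Σt^2 = 87, Σt·t = 87, Σt = 5, Σ1 = 5.
Right-hand side: Σt^2·s = 5787, Σt·s = 661, Σs = 165.
Inverting the 3×3 Gram matrix, [α, β, γ]ᵀ = [174890/85423, 90144/85423, -314271/85423]ᵀ.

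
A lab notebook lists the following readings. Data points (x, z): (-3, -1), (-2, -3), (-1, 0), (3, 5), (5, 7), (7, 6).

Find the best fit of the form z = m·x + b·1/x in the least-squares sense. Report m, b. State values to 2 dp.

m = 1.07, b = -0.42

Compute the Gram sums: Σx·x = 97, Σx·1/x = 6, Σ1/x·1/x = 67589/44100.
Moment sums: Σx·z = 101, Σ1/x·z = 403/70.
So MᵀM·[m, b]ᵀ = Mᵀz: [[97, 6]; [6, 67589/44100]]·[m, b]ᵀ = [101, 403/70]ᵀ.
det = 97·(67589/44100) − 6² = 4968533/44100.
m = (101·(67589/44100) − 6·(403/70))/(4968533/44100) = 5303149/4968533; b = (97·(403/70) − 6·101)/(4968533/44100) = -2097270/4968533.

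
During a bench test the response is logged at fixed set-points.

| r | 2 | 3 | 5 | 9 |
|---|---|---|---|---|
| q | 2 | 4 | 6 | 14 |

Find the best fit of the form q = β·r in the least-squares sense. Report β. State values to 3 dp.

β = 1.445

The normal system MᵀM·[β]ᵀ = Mᵀq is [[119]]·[β]ᵀ = [172]ᵀ.
Hence β = 172 / 119 ≈ 1.44538.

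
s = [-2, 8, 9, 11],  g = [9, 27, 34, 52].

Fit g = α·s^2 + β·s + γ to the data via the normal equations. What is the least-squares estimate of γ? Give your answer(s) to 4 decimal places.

The normal equations are: 25314·α + 2564·β + 270·γ = 10810;  2564·α + 270·β + 26·γ = 1076;  270·α + 26·β + 4·γ = 122.
(Σs^2·s^2 = 25314, Σs^2·s = 2564, Σs^2 = 270, Σs·s = 270, Σs = 26, Σ1 = 4, Σs^2·g = 10810, Σs·g = 1076, Σg = 122.)
Row-reducing yields α = 7782/15377, β = -19247/15377, γ = 68819/15377.

γ = 4.4755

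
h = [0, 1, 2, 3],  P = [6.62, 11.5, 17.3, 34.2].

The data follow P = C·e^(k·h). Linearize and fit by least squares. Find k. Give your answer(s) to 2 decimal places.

Taking logs, ln P = k·h + ln C, so regress ln P on h.
AᵀA = [[14.0000, 6.0000]; [6.0000, 4]], rhs = [18.7404, 10.7154]ᵀ  (here Σh = 6.0000, Σ(h)² = 14.0000, Σln P = 10.7154, Σh·ln P = 18.7404).
Δ = 14.0000·4 − (6.0000)² = 20.0000; k = (18.7404·4 − 6.0000·10.7154)/20.0000 = 0.53348, ln C = (14.0000·10.7154 − 6.0000·18.7404)/20.0000 = 1.87863.

k = 0.53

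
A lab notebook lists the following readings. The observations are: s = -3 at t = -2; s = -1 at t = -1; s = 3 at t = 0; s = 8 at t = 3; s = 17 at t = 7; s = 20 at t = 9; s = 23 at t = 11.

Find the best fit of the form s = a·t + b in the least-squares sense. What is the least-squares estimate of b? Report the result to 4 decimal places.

Setting ∂/∂a … = 0 gives: 265·a + 27·b = 583;  27·a + 7·b = 67.
Δ = 265·7 − 27² = 1126.
a = (583·7 − 27·67)/1126 = 1136/563; b = (265·67 − 27·583)/1126 = 1007/563.

b = 1.7886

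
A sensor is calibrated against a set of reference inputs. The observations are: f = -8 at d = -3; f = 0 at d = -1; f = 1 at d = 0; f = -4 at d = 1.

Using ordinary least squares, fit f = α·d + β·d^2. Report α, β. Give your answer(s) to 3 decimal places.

α = -2.130, β = -1.609

From the data, Σd·d = 11, Σd·d^2 = -27, Σd^2·d^2 = 83.
Moment sums: Σd·f = 20, Σd^2·f = -76.
Eliminating β: 83·(row 1) − (-27)·(row 2) gives 184·α = 83·20 − (-27)·(-76) = -392, so α = -49/23.
Then β = ((-76) − (-27)·(-49/23))/83 = -37/23.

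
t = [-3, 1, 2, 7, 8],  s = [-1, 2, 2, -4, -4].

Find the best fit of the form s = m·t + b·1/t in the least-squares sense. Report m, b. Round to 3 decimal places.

Setting ∂/∂m … = 0 gives: 127·m + 5·b = -51;  5·m + (39433/28224)·b = 95/42.
det = 127·(39433/28224) − 5² = 4302391/28224.
m = ((-51)·(39433/28224) − 5·(95/42))/(4302391/28224) = -2330283/4302391; b = (127·(95/42) − 5·(-51))/(4302391/28224) = 15304800/4302391.

m = -0.542, b = 3.557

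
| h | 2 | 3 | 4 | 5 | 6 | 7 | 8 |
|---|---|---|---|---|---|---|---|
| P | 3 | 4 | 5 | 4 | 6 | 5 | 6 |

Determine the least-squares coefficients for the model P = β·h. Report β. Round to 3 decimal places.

Entries of XᵀX: Σh·h = 203.
For XᵀP: Σh·P = 177.
Normal equations: [[203]]·[β]ᵀ = [177]ᵀ.
Hence β = 177 / 203 ≈ 0.871921.

β = 0.872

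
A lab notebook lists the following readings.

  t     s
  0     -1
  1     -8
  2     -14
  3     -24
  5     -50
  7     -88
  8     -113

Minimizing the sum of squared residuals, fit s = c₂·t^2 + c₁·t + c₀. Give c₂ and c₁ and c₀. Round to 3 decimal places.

XᵀX·[c₂, c₁, c₀]ᵀ = Xᵀs reads: 7220·c₂ + 1016·c₁ + 152·c₀ = -13074;  1016·c₂ + 152·c₁ + 26·c₀ = -1878;  152·c₂ + 26·c₁ + 7·c₀ = -298.
Row-reducing yields c₂ = -5217/3926, c₁ = -12131/3926, c₀ = -4397/1963.

c₂ = -1.329, c₁ = -3.090, c₀ = -2.240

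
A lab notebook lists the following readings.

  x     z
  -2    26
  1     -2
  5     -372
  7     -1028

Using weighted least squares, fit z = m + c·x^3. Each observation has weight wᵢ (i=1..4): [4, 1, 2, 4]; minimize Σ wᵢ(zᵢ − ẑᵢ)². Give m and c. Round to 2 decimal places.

m = 2.09, c = -3.00

AᵀWA·[m, c]ᵀ = AᵀWz reads: 11·m + 1591·c = -4754;  1591·m + 502103·c = -1504250.
det = 11·502103 − 1591² = 2991852.
m = ((-4754)·502103 − 1591·(-1504250))/2991852 = 1566022/747963; c = (11·(-1504250) − 1591·(-4754))/2991852 = -2245784/747963.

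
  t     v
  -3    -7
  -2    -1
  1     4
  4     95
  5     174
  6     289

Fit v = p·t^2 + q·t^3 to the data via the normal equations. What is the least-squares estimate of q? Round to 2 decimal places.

Normal-equation sums: Σt^2·t^2 = 2275, Σt^2·t^3 = 11651, Σt^3·t^3 = 67171.
Right-hand side: Σt^2·v = 16211, Σt^3·v = 90455.
Normal equations: [[2275, 11651]; [11651, 67171]]·[p, q]ᵀ = [16211, 90455]ᵀ.
Δ = 2275·67171 − 11651² = 17068224.
p = (16211·67171 − 11651·90455)/17068224 = 8754469/4267056; q = (2275·90455 − 11651·16211)/17068224 = 4227691/4267056.

q = 0.99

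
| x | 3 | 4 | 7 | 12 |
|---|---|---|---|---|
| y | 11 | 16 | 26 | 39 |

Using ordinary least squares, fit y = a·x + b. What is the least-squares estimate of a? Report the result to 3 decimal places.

a = 3.041

Forming AᵀA = [[218, 26]; [26, 4]] and Aᵀy = [747, 92]ᵀ gives AᵀA·[a, b]ᵀ = Aᵀy.
Δ = 218·4 − 26² = 196.
a = (747·4 − 26·92)/196 = 149/49; b = (218·92 − 26·747)/196 = 317/98.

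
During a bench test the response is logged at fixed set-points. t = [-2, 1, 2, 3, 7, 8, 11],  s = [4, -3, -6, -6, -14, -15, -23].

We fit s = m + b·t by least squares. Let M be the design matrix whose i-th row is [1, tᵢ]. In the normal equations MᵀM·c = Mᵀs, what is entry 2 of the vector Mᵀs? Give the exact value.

Entry 2 ↔ basis t, so (Mᵀs)_{2} = Σᵢ (t)·sᵢ = (-2)·(4) + (1)·(-3) + (2)·(-6) + (3)·(-6) + (7)·(-14) + (8)·(-15) + (11)·(-23) = -512.

-512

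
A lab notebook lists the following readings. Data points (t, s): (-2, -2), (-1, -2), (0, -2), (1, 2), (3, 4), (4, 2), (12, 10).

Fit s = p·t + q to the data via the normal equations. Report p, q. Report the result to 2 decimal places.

Setting ∂/∂p … = 0 gives: 175·p + 17·q = 148;  17·p + 7·q = 12.
(Σt·t = 175, Σt = 17, Σ1 = 7, Σt·s = 148, Σs = 12.)
Determinant 175·7 − 17² = 936.
p = (148·7 − 17·12)/936 = 8/9; q = (175·12 − 17·148)/936 = -4/9.

p = 0.89, q = -0.44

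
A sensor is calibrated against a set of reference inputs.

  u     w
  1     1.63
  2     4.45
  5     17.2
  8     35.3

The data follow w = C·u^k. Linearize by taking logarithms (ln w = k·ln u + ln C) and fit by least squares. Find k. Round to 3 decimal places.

k = 1.477

Let Y = ln w. Fitting Y = k·ln u + ln C by least squares:
Over the data: Σln u = 4.3820, Σ(ln u)² = 7.3948, Σln w = 8.3903, Σln u·ln w = 13.0244.
Normal system: [[7.3948, 4.3820]; [4.3820, 4]]·[k, ln C]ᵀ = [13.0244, 8.3903]ᵀ.
Slope k = (n·Σln u·ln w − Σln u·Σln w)/(n·Σ(ln u)² − (Σln u)²) = (4·13.0244 − 4.3820·8.3903)/10.3771 = 1.47740; ln C = (Σln w − k·Σln u)/n = 0.47907.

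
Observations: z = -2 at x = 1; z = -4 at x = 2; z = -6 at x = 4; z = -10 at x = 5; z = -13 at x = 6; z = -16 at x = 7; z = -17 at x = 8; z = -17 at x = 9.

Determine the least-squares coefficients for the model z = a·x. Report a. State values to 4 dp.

a = -2.0399

From the data, Σx·x = 276.
Right-hand side: Σx·z = -563.
Hence a = -563 / 276 ≈ -2.03986.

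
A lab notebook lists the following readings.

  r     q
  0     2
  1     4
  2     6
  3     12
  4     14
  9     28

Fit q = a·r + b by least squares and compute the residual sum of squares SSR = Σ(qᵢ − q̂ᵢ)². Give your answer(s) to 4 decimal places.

SSR = 5.4557

Entries of MᵀM: Σr·r = 111, Σr = 19, Σ1 = 6.
For Mᵀq: Σr·q = 360, Σq = 66.
So MᵀM·[a, b]ᵀ = Mᵀq: [[111, 19]; [19, 6]]·[a, b]ᵀ = [360, 66]ᵀ.
det = 111·6 − 19² = 305.
a = (360·6 − 19·66)/305 = 906/305; b = (111·66 − 19·360)/305 = 486/305.
Residuals: 124/305, -172/305, -468/305, 456/305, 32/61, -20/61; SSR = 1664/305.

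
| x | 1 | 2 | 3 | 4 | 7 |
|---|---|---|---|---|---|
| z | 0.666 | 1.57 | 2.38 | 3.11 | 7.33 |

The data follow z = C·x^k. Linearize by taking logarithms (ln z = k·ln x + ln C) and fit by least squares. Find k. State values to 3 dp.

Taking logs, ln z = k·ln x + ln C, so regress ln z on ln x.
Σln x = 5.1240, Σ(ln x)² = 7.3958, Σln z = 4.0383, Σln x·ln z = 6.7144.
Equations: 7.3958·k + 5.1240·ln C = 6.7144;  5.1240·k + 5·ln C = 4.0383.
Slope k = (n·Σln x·ln z − Σln x·Σln z)/(n·Σ(ln x)² − (Σln x)²) = (5·6.7144 − 5.1240·4.0383)/10.7239 = 1.20104; ln C = (Σln z − k·Σln x)/n = -0.42316.

k = 1.201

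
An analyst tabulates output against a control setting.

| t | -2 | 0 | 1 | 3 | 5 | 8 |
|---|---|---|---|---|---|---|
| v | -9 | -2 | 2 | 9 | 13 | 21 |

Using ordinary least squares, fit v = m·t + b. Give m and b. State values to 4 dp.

m = 2.9771, b = -1.7761

Sums needed: Σt·t = 103, Σt = 15, Σ1 = 6.
And Σt·v = 280, Σv = 34.
Eliminating b: 6·(row 1) − 15·(row 2) gives 393·m = 6·280 − 15·34 = 1170, so m = 390/131.
Then b = (34 − 15·(390/131))/6 = -698/393.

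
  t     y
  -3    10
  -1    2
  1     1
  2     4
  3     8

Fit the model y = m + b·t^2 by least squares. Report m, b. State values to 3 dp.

m = 0.481, b = 0.941

Setting ∂/∂m … = 0 gives: 5·m + 24·b = 25;  24·m + 180·b = 181.
(Σ1 = 5, Σt^2 = 24, Σt^2·t^2 = 180, Σy = 25, Σt^2·y = 181.)
Δ = 5·180 − 24² = 324.
m = (25·180 − 24·181)/324 = 13/27; b = (5·181 − 24·25)/324 = 305/324.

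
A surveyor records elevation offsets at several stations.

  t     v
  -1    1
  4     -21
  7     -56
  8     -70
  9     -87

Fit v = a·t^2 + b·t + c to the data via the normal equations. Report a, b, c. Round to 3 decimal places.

a = -0.871, b = -1.838, c = 0.068

Entries of AᵀA: Σt^2·t^2 = 13315, Σt^2·t = 1647, Σt^2 = 211, Σt·t = 211, Σt = 27, Σ1 = 5.
For Aᵀv: Σt^2·v = -14606, Σt·v = -1820, Σv = -233.
Solving the 3×3 system (Gaussian elimination) gives a = -16285/18704, b = -34381/18704, c = 639/9352.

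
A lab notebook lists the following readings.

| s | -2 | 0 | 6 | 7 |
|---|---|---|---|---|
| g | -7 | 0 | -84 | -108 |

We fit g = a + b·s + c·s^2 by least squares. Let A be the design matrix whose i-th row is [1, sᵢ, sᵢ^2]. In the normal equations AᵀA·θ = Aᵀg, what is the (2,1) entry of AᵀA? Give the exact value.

Row 2 ↔ basis s, column 1 ↔ basis 1, so (AᵀA)_{2,1} = Σᵢ s = (-2)·(1) + (0)·(1) + (6)·(1) + (7)·(1) = 11.

11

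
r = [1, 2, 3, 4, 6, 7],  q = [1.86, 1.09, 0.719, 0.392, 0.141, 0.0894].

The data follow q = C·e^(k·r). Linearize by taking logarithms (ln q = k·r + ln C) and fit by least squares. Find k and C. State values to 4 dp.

k = -0.5101, C = 3.1058

Linearized form: ln q = k·r + ln C. From the 6 transformed points,
Sums: Σr = 23.0000, Σ(r)² = 115.0000, Σln q = -4.9333, Σr·ln q = -32.5991.
Normal system: [[115.0000, 23.0000]; [23.0000, 6]]·[k, ln C]ᵀ = [-32.5991, -4.9333]ᵀ.
Slope k = (n·Σr·ln q − Σr·Σln q)/(n·Σ(r)² − (Σr)²) = (6·-32.5991 − 23.0000·-4.9333)/161.0000 = -0.51012; ln C = (Σln q − k·Σr)/n = 1.13326, so C = exp(1.13326) = 3.10577.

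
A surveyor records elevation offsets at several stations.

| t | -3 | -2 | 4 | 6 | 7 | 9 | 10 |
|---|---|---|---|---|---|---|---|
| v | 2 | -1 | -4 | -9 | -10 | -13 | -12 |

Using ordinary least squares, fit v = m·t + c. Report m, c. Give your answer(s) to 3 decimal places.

Setting ∂/∂m … = 0 gives: 295·m + 31·c = -381;  31·m + 7·c = -47.
Determinant 295·7 − 31² = 1104.
m = ((-381)·7 − 31·(-47))/1104 = -605/552; c = (295·(-47) − 31·(-381))/1104 = -1027/552.

m = -1.096, c = -1.861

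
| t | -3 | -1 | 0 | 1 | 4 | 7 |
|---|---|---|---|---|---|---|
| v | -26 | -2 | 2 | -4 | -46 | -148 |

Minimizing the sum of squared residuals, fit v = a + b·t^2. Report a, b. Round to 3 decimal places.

From the data, Σ1 = 6, Σt^2 = 76, Σt^2·t^2 = 2740.
Right-hand side: Σv = -224, Σt^2·v = -8228.
Normal equations: [[6, 76]; [76, 2740]]·[a, b]ᵀ = [-224, -8228]ᵀ.
Δ = 6·2740 − 76² = 10664.
a = ((-224)·2740 − 76·(-8228))/10664 = 1446/1333; b = (6·(-8228) − 76·(-224))/10664 = -4043/1333.

a = 1.085, b = -3.033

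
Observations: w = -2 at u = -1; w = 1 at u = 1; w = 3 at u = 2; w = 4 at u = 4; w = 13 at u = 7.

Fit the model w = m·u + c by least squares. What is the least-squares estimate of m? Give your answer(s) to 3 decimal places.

m = 1.790

With design matrix M, MᵀM = [[71, 13]; [13, 5]] and Mᵀw = [116, 19]ᵀ.
Eliminating c: 5·(row 1) − 13·(row 2) gives 186·m = 5·116 − 13·19 = 333, so m = 111/62.
Then c = (19 − 13·(111/62))/5 = -53/62.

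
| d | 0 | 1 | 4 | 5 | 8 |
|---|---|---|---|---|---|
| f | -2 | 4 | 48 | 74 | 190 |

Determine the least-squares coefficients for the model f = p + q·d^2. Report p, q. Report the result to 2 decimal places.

p = -0.28, q = 2.98

The normal equations are: 5·p + 106·q = 314;  106·p + 4978·q = 14782.
det = 5·4978 − 106² = 13654.
p = (314·4978 − 106·14782)/13654 = -1900/6827; q = (5·14782 − 106·314)/13654 = 20313/6827.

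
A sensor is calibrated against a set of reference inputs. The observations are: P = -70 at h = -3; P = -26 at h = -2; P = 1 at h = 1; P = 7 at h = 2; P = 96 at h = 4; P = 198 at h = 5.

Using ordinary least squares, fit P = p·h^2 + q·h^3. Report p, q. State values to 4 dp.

MᵀM·[p, q]ᵀ = MᵀP reads: 995·p + 3907·q = 5781;  3907·p + 20579·q = 33049.
(Σh^2·h^2 = 995, Σh^2·h^3 = 3907, Σh^3·h^3 = 20579, Σh^2·P = 5781, Σh^3·P = 33049.)
det = 995·20579 − 3907² = 5211456.
p = (5781·20579 − 3907·33049)/5211456 = -2538811/1302864; q = (995·33049 − 3907·5781)/5211456 = 2574347/1302864.

p = -1.9486, q = 1.9759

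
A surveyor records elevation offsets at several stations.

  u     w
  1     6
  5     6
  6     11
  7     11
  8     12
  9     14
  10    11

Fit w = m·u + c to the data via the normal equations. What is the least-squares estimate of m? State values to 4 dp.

m = 0.8271

The normal system MᵀM·[m, c]ᵀ = Mᵀw is [[356, 46]; [46, 7]]·[m, c]ᵀ = [511, 71]ᵀ.
det = 356·7 − 46² = 376.
m = (511·7 − 46·71)/376 = 311/376; c = (356·71 − 46·511)/376 = 885/188.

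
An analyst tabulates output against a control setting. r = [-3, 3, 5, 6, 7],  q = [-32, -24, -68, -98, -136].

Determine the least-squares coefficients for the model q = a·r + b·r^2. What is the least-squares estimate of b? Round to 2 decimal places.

The normal equations are: 128·a + 684·b = -1856;  684·a + 4484·b = -12396.
(Σr·r = 128, Σr·r^2 = 684, Σr^2·r^2 = 4484, Σr·q = -1856, Σr^2·q = -12396.)
det = 128·4484 − 684² = 106096.
a = ((-1856)·4484 − 684·(-12396))/106096 = 515/349; b = (128·(-12396) − 684·(-1856))/106096 = -19824/6631.

b = -2.99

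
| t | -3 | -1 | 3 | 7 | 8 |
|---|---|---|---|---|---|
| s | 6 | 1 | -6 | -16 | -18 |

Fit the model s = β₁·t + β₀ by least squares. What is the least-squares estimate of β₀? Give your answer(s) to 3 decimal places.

MᵀM·[β₁, β₀]ᵀ = Mᵀs reads: 132·β₁ + 14·β₀ = -293;  14·β₁ + 5·β₀ = -33.
Δ = 132·5 − 14² = 464.
β₁ = ((-293)·5 − 14·(-33))/464 = -1003/464; β₀ = (132·(-33) − 14·(-293))/464 = -127/232.

β₀ = -0.547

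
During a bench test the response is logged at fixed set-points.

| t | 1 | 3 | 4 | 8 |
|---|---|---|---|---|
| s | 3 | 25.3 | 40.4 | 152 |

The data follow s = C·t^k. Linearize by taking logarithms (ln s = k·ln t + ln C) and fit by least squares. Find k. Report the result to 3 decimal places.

k = 1.885

Let Y = ln s. Fitting Y = k·ln t + ln C by least squares:
XᵀX = [[7.4528, 4.5643]; [4.5643, 4]], rhs = [19.1239, 13.0521]ᵀ  (here Σln t = 4.5643, Σ(ln t)² = 7.4528, Σln s = 13.0521, Σln t·ln s = 19.1239).
Solving (det = 8.9781): k = 1.88473, ln C = 1.11239.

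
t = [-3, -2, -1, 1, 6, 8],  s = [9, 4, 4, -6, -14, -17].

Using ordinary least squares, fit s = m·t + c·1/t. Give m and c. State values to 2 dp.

m = -2.16, c = -2.69

MᵀM·[m, c]ᵀ = Mᵀs reads: 115·m + 6·c = -265;  6·m + (1385/576)·c = -467/24.
Δ = 115·(1385/576) − 6² = 138539/576.
m = ((-265)·(1385/576) − 6·(-467/24))/(138539/576) = -299777/138539; c = (115·(-467/24) − 6·(-265))/(138539/576) = -373080/138539.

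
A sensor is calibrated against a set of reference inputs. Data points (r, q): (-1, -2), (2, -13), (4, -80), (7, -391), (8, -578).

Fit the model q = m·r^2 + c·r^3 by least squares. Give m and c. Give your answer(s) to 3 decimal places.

m = -0.940, c = -1.010

Compute the Gram sums: Σr^2·r^2 = 6770, Σr^2·r^3 = 50630, Σr^3·r^3 = 383954.
And Σr^2·q = -57485, Σr^3·q = -435271.
So XᵀX·[m, c]ᵀ = Xᵀq: [[6770, 50630]; [50630, 383954]]·[m, c]ᵀ = [-57485, -435271]ᵀ.
Determinant 6770·383954 − 50630² = 35971680.
m = ((-57485)·383954 − 50630·(-435271))/35971680 = -211406/224823; c = (6770·(-435271) − 50630·(-57485))/35971680 = -453989/449646.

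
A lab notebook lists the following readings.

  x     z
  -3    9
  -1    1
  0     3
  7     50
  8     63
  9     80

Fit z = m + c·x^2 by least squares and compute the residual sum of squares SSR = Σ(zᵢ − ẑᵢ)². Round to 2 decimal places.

Normal-equation sums: Σ1 = 6, Σx^2 = 204, Σx^2·x^2 = 13140.
And Σz = 206, Σx^2·z = 13044.
AᵀA·[m, c]ᵀ = Aᵀz becomes [[6, 204]; [204, 13140]]·[m, c]ᵀ = [206, 13044]ᵀ.
Eliminating c: 13140·(row 1) − 204·(row 2) gives 37224·m = 13140·206 − 204·13044 = 45864, so m = 637/517.
Then c = (13044 − 204·(637/517))/13140 = 1510/1551.
Residuals: -514/517, -170/141, 914/517, 1649/1551, -838/1551, -1/11; SSR = 3618/517.

SSR = 7.00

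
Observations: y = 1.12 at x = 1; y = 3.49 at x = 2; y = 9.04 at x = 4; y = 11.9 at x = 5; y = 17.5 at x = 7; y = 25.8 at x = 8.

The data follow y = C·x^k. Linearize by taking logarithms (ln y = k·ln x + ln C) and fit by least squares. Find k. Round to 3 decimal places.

Taking logs, ln y = k·ln x + ln C, so regress ln y on ln x.
Σln x = 7.7142, Σ(ln x)² = 13.1032, Σln y = 12.1540, Σln x·ln y = 20.2329.
Equations: 13.1032·k + 7.7142·ln C = 20.2329;  7.7142·k + 6·ln C = 12.1540.
Slope k = (n·Σln x·ln y − Σln x·Σln y)/(n·Σ(ln x)² − (Σln x)²) = (6·20.2329 − 7.7142·12.1540)/19.1098 = 1.44630; ln C = (Σln y − k·Σln x)/n = 0.16615.

k = 1.446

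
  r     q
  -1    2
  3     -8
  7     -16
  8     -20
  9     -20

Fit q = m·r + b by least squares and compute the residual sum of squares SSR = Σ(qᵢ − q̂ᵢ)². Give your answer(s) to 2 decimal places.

SSR = 3.29

The normal system AᵀA·[m, b]ᵀ = Aᵀq is [[204, 26]; [26, 5]]·[m, b]ᵀ = [-478, -62]ᵀ.
Eliminating b: 5·(row 1) − 26·(row 2) gives 344·m = 5·(-478) − 26·(-62) = -778, so m = -389/172.
Then b = ((-62) − 26·(-389/172))/5 = -55/86.
Residuals: 65/172, -99/172, 81/172, -109/86, 171/172; SSR = 283/86.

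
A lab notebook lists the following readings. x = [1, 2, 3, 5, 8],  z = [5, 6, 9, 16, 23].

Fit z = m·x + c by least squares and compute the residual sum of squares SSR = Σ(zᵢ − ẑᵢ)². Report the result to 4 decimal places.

SSR = 2.7987

The normal equations are: 103·m + 19·c = 308;  19·m + 5·c = 59.
(Σx·x = 103, Σx = 19, Σ1 = 5, Σx·z = 308, Σz = 59.)
det = 103·5 − 19² = 154.
m = (308·5 − 19·59)/154 = 419/154; c = (103·59 − 19·308)/154 = 225/154.
Residuals: 9/11, -139/154, -48/77, 72/77, -5/22; SSR = 431/154.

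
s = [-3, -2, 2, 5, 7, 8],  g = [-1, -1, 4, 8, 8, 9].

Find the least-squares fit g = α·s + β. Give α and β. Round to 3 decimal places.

Compute the Gram sums: Σs·s = 155, Σs = 17, Σ1 = 6.
And Σs·g = 181, Σg = 27.
Eliminating β: 6·(row 1) − 17·(row 2) gives 641·α = 6·181 − 17·27 = 627, so α = 627/641.
Then β = (27 − 17·(627/641))/6 = 1108/641.

α = 0.978, β = 1.729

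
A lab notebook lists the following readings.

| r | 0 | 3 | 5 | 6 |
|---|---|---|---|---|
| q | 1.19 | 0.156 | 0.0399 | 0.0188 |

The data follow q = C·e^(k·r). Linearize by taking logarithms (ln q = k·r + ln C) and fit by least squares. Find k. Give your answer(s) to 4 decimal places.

k = -0.6879

Let Y = ln q. Fitting Y = k·r + ln C by least squares:
XᵀX = [[70.0000, 14.0000]; [14.0000, 4]], rhs = [-45.5240, -8.8792]ᵀ  (here Σr = 14.0000, Σ(r)² = 70.0000, Σln q = -8.8792, Σr·ln q = -45.5240).
Solving (det = 84.0000): k = -0.68794, ln C = 0.18798.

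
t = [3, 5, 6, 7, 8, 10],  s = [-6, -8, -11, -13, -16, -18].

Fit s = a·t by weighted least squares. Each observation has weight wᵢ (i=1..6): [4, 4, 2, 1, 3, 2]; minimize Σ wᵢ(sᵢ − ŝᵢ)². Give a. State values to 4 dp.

a = -1.8475

Entries of XᵀWX: Σwᵢ·t·t = 649.
Moment sums: Σwᵢ·t·s = -1199.
Hence a = -1199 / 649 ≈ -1.84746.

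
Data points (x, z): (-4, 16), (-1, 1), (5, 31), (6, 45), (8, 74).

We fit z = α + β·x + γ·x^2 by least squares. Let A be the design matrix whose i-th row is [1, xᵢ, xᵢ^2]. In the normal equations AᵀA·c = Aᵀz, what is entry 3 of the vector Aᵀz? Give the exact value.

Entry 3 ↔ basis x^2, so (Aᵀz)_{3} = Σᵢ (x^2)·zᵢ = (16)·(16) + (1)·(1) + (25)·(31) + (36)·(45) + (64)·(74) = 7388.

7388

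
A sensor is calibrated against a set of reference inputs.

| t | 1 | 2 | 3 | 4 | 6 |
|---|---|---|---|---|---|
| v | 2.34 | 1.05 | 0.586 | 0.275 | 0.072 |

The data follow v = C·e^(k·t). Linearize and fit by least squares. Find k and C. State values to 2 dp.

k = -0.69, C = 4.48

Taking logs, ln v = k·t + ln C, so regress ln v on t.
Over the data: Σt = 16.0000, Σ(t)² = 66.0000, Σln v = -3.5576, Σt·ln v = -21.6060.
Normal system: [[66.0000, 16.0000]; [16.0000, 5]]·[k, ln C]ᵀ = [-21.6060, -3.5576]ᵀ.
Δ = 66.0000·5 − (16.0000)² = 74.0000; k = (-21.6060·5 − 16.0000·-3.5576)/74.0000 = -0.69066, ln C = (66.0000·-3.5576 − 16.0000·-21.6060)/74.0000 = 1.49861, so C = exp(1.49861) = 4.47547.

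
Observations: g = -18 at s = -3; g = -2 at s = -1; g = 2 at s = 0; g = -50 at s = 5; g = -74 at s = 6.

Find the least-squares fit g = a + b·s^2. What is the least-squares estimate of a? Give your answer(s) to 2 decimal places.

Setting ∂/∂a … = 0 gives: 5·a + 71·b = -142;  71·a + 2003·b = -4078.
(Σ1 = 5, Σs^2 = 71, Σs^2·s^2 = 2003, Σg = -142, Σs^2·g = -4078.)
Eliminating b: 2003·(row 1) − 71·(row 2) gives 4974·a = 2003·(-142) − 71·(-4078) = 5112, so a = 852/829.
Then b = ((-4078) − 71·(852/829))/2003 = -1718/829.

a = 1.03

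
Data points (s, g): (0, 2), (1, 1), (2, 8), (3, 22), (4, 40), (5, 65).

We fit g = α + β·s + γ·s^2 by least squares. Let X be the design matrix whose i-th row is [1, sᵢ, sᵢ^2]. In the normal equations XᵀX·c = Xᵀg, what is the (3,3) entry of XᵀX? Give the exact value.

979

Row 3 ↔ basis s^2, column 3 ↔ basis s^2, so (XᵀX)_{3,3} = Σᵢ (s^2)·(s^2) = (0)·(0) + (1)·(1) + (4)·(4) + (9)·(9) + (16)·(16) + (25)·(25) = 979.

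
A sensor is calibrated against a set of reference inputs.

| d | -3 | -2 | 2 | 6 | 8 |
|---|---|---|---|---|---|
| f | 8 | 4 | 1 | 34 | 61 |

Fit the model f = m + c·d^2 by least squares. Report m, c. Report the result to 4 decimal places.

AᵀA·[m, c]ᵀ = Aᵀf reads: 5·m + 117·c = 108;  117·m + 5505·c = 5220.
det = 5·5505 − 117² = 13836.
m = (108·5505 − 117·5220)/13836 = -1350/1153; c = (5·5220 − 117·108)/13836 = 1122/1153.

m = -1.1709, c = 0.9731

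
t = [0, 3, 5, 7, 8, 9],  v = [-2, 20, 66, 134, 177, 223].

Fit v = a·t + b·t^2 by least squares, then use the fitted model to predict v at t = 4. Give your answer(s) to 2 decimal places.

v̂ = 40.65

From the data, Σt·t = 228, Σt·t^2 = 1736, Σt^2·t^2 = 13764.
Right-hand side: Σt·v = 4751, Σt^2·v = 37787.
Δ = 228·13764 − 1736² = 124496.
a = (4751·13764 − 1736·37787)/124496 = -1657/1004; b = (228·37787 − 1736·4751)/124496 = 91925/31124.
At t = 4: v̂ = (-1657/1004)·(4) + (91925/31124)·(16) = 316333/7781.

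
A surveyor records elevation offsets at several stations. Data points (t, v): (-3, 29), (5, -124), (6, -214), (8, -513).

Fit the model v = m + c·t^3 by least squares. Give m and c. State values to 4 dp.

Compute the Gram sums: Σ1 = 4, Σt^3 = 826, Σt^3·t^3 = 325154.
Right-hand side: Σv = -822, Σt^3·v = -325163.
XᵀX·[m, c]ᵀ = Xᵀv becomes [[4, 826]; [826, 325154]]·[m, c]ᵀ = [-822, -325163]ᵀ.
Determinant 4·325154 − 826² = 618340.
m = ((-822)·325154 − 826·(-325163))/618340 = 130805/61834; c = (4·(-325163) − 826·(-822))/618340 = -31084/30917.

m = 2.1154, c = -1.0054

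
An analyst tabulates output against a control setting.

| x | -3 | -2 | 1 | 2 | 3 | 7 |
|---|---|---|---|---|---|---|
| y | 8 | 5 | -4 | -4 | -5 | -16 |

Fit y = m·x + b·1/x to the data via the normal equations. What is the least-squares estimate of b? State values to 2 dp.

With design matrix A, AᵀA = [[76, 6]; [6, 1537/882]] and Aᵀy = [-173, -635/42]ᵀ.
Determinant 76·(1537/882) − 6² = 42530/441.
m = ((-173)·(1537/882) − 6·(-635/42))/(42530/441) = -185891/85060; b = (76·(-635/42) − 6·(-173))/(42530/441) = -24486/21265.

b = -1.15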